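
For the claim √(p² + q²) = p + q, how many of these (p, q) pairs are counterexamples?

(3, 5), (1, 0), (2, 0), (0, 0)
Testing each pair:
(3, 5): LHS = √(34) ≈ 5.831, RHS = 8 → counterexample
(1, 0): LHS = 1, RHS = 1 → satisfies claim
(2, 0): LHS = 2, RHS = 2 → satisfies claim
(0, 0): LHS = 0, RHS = 0 → satisfies claim

That makes 1 counterexample.

Answer: 1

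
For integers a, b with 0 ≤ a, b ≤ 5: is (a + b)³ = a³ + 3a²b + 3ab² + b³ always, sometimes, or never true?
The identity holds for every pair in the range. For instance at (a, b) = (4, 1): both sides equal 125.

Answer: Always true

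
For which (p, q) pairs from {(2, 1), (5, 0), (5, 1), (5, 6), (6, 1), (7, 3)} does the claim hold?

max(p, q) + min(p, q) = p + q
Testing each pair:
(2, 1): LHS = 3, RHS = 3 → holds
(5, 0): LHS = 5, RHS = 5 → holds
(5, 1): LHS = 6, RHS = 6 → holds
(5, 6): LHS = 11, RHS = 11 → holds
(6, 1): LHS = 7, RHS = 7 → holds
(7, 3): LHS = 10, RHS = 10 → holds

Every pair satisfies the claim.

Answer: All pairs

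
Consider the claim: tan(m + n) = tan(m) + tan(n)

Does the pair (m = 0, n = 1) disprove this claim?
No

Substituting m = 0, n = 1:
LHS = tan(0 + 1) = tan(1) ≈ 1.557
RHS = tan(0) + tan(1) = tan(1) ≈ 1.557

The sides agree, so this pair does not disprove the claim.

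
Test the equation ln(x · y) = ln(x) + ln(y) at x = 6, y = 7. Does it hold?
Substituting x = 6, y = 7:

LHS = ln(6 · 7) = ln(42) ≈ 3.738
RHS = ln(6) + ln(7) ≈ 3.738

LHS = RHS, so the equation holds at this point.

Answer: Holds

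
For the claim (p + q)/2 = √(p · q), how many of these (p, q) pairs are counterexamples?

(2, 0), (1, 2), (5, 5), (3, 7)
Testing each pair:
(2, 0): LHS = 1, RHS = 0 → counterexample
(1, 2): LHS = 3/2, RHS = √(2) ≈ 1.414 → counterexample
(5, 5): LHS = 5, RHS = 5 → satisfies claim
(3, 7): LHS = 5, RHS = √(21) ≈ 4.583 → counterexample

That makes 3 counterexamples.

Answer: 3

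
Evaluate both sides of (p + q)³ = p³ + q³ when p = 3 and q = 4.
LHS = (3 + 4)³ = 343
RHS = 3³ + 4³ = 91

LHS ≠ RHS, so the equation does not hold here.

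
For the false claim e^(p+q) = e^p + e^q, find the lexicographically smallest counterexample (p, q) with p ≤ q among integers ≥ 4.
Substituting (4, 4) into the claim:
LHS = e^(4+4) = e^8 ≈ 2981
RHS = e^4 + e^4 = 2·e^4 ≈ 109.2

Since LHS ≠ RHS, this pair disproves the claim, and no lexicographically smaller pair (p ≤ q, integers ≥ 4) does.

For instance (8, 9) is also a counterexample (LHS = e^17 ≈ 24154952.8, RHS = e^8 + e^9 ≈ 11084.0), but it's lexicographically larger.

Answer: (p, q) = (4, 4)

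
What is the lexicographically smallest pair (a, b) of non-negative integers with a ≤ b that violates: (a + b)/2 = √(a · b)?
Substituting (0, 1) into the claim:
LHS = (0 + 1)/2 = 1/2
RHS = √(0 · 1) = 0

Since LHS ≠ RHS, this pair disproves the claim, and no lexicographically smaller pair (a ≤ b, non-negative integers) does.

For instance (2, 6) is also a counterexample (LHS = 4, RHS = 2·√(3) ≈ 3.464), but it's lexicographically larger.

Answer: (a, b) = (0, 1)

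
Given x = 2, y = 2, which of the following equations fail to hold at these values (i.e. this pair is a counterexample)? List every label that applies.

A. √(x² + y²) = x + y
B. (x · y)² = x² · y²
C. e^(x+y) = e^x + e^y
Evaluating each claim at the given values:
A. LHS = 2·√(2) ≈ 2.828, RHS = 4 → fails here (LHS ≠ RHS)
B. LHS = 16, RHS = 16 → holds here (LHS = RHS)
C. LHS = e^4 ≈ 54.6, RHS = 2·e^2 ≈ 14.78 → fails here (LHS ≠ RHS)

Answer: A, C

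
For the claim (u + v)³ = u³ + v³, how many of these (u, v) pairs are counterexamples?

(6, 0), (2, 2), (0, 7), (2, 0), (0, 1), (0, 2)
1

Testing each pair:
(6, 0): LHS = 216, RHS = 216 → satisfies claim
(2, 2): LHS = 64, RHS = 16 → counterexample
(0, 7): LHS = 343, RHS = 343 → satisfies claim
(2, 0): LHS = 8, RHS = 8 → satisfies claim
(0, 1): LHS = 1, RHS = 1 → satisfies claim
(0, 2): LHS = 8, RHS = 8 → satisfies claim

That makes 1 counterexample.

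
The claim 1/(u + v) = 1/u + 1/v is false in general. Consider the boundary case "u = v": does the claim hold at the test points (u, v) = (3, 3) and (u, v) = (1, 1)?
At (3, 3): LHS = 1/6 ≠ RHS = 2/3
At (1, 1): LHS = 1/2 ≠ RHS = 2

Answer: No, fails at both test points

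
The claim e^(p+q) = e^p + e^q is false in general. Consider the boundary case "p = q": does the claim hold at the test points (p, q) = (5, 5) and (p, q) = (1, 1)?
At (5, 5): LHS = e^10 ≈ 22026.5 ≠ RHS = 2·e^5 ≈ 296.8
At (1, 1): LHS = e^2 ≈ 7.389 ≠ RHS = 2·e ≈ 5.437

Answer: No, fails at both test points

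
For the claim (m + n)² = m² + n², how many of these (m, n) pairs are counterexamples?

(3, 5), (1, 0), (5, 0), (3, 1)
Testing each pair:
(3, 5): LHS = 64, RHS = 34 → counterexample
(1, 0): LHS = 1, RHS = 1 → satisfies claim
(5, 0): LHS = 25, RHS = 25 → satisfies claim
(3, 1): LHS = 16, RHS = 10 → counterexample

That makes 2 counterexamples.

Answer: 2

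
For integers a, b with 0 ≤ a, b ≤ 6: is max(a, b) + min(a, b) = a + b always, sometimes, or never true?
The identity holds for every pair in the range. For instance at (a, b) = (3, 6): both sides equal 9.

Answer: Always true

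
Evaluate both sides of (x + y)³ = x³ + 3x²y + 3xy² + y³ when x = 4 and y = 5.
LHS = (4 + 5)³ = 729
RHS = 4³ + 3·4²·5 + 3·4·5² + 5³ = 729

LHS = RHS: the two sides agree.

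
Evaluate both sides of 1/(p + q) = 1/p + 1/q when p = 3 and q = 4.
LHS = 1/(3 + 4) = 1/7
RHS = 1/3 + 1/4 = 7/12

LHS ≠ RHS, so the equation does not hold here.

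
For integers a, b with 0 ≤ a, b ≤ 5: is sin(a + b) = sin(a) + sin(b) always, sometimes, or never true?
Sometimes true

It holds at (a, b) = (0, 0) (both sides equal 0), but fails at (a, b) = (4, 2) (LHS = sin(6) ≈ -0.2794, RHS = sin(4) + sin(2) ≈ 0.1525).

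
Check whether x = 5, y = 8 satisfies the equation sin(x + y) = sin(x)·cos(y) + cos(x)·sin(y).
Holds

Substituting x = 5, y = 8:

LHS = sin(5 + 8) = sin(13) ≈ 0.4202
RHS = sin(5)·cos(8) + cos(5)·sin(8) = sin(5)·cos(8) + sin(8)·cos(5) ≈ 0.4202

LHS = RHS, so the equation holds at this point.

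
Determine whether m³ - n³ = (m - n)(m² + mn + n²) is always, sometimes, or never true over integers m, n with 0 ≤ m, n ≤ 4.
Always true

The identity holds for every pair in the range. For instance at (m, n) = (3, 1): both sides equal 26.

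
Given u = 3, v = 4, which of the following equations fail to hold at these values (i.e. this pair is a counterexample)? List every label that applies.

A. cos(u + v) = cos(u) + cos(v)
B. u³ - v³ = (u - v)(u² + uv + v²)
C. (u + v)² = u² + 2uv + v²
A

Evaluating each claim at the given values:
A. LHS = cos(7) ≈ 0.7539, RHS = cos(3) + cos(4) ≈ -1.644 → fails here (LHS ≠ RHS)
B. LHS = -37, RHS = -37 → holds here (LHS = RHS)
C. LHS = 49, RHS = 49 → holds here (LHS = RHS)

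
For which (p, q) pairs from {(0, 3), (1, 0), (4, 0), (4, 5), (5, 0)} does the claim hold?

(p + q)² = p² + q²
Testing each pair:
(0, 3): LHS = 9, RHS = 9 → holds
(1, 0): LHS = 1, RHS = 1 → holds
(4, 0): LHS = 16, RHS = 16 → holds
(4, 5): LHS = 81, RHS = 41 → fails
(5, 0): LHS = 25, RHS = 25 → holds

4 of 5 pairs satisfy the claim.

Answer: (0, 3), (1, 0), (4, 0), (5, 0)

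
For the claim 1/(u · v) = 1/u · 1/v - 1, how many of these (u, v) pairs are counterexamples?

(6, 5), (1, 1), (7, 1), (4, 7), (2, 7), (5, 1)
Testing each pair:
(6, 5): LHS = 1/30, RHS = -29/30 → counterexample
(1, 1): LHS = 1, RHS = 0 → counterexample
(7, 1): LHS = 1/7, RHS = -6/7 → counterexample
(4, 7): LHS = 1/28, RHS = -27/28 → counterexample
(2, 7): LHS = 1/14, RHS = -13/14 → counterexample
(5, 1): LHS = 1/5, RHS = -4/5 → counterexample

That makes 6 counterexamples.

Answer: 6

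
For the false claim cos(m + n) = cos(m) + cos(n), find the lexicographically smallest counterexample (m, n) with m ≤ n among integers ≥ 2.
Substituting (2, 2) into the claim:
LHS = cos(2 + 2) = cos(4) ≈ -0.6536
RHS = cos(2) + cos(2) = 2·cos(2) ≈ -0.8323

Since LHS ≠ RHS, this pair disproves the claim, and no lexicographically smaller pair (m ≤ n, integers ≥ 2) does.

For instance (2, 7) is also a counterexample (LHS = cos(9) ≈ -0.9111, RHS = cos(2) + cos(7) ≈ 0.3378), but it's lexicographically larger.

Answer: (m, n) = (2, 2)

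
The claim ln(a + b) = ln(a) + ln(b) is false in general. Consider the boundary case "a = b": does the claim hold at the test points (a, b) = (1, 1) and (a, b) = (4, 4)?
No, fails at both test points

At (1, 1): LHS = ln(2) ≈ 0.6931 ≠ RHS = 0
At (4, 4): LHS = ln(8) ≈ 2.079 ≠ RHS = 2·ln(4) ≈ 2.773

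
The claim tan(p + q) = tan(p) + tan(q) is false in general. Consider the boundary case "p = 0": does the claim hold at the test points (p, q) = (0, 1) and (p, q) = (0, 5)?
Yes, holds at both test points

At (0, 1): LHS = tan(1) ≈ 1.557, RHS = tan(1) ≈ 1.557 → equal
At (0, 5): LHS = tan(5) ≈ -3.381, RHS = tan(5) ≈ -3.381 → equal

So the claim does hold at both of these boundary points, even though it is not an identity.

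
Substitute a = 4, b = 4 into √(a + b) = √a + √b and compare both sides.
LHS = √(4 + 4) = 2·√(2) ≈ 2.828
RHS = √4 + √4 = 4

LHS ≠ RHS (they differ by about 1.172), so the equation does not hold here.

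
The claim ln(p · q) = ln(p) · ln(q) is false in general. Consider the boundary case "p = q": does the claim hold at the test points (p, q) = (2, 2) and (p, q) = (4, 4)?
No, fails at both test points

At (2, 2): LHS = ln(4) ≈ 1.386 ≠ RHS = ln(2)² ≈ 0.4805
At (4, 4): LHS = ln(16) ≈ 2.773 ≠ RHS = ln(4)² ≈ 1.922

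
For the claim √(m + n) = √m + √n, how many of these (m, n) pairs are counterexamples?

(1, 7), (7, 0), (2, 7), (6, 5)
Testing each pair:
(1, 7): LHS = 2·√(2) ≈ 2.828, RHS = 1 + √(7) ≈ 3.646 → counterexample
(7, 0): LHS = √(7) ≈ 2.646, RHS = √(7) ≈ 2.646 → satisfies claim
(2, 7): LHS = 3, RHS = √(2) + √(7) ≈ 4.06 → counterexample
(6, 5): LHS = √(11) ≈ 3.317, RHS = √(5) + √(6) ≈ 4.686 → counterexample

That makes 3 counterexamples.

Answer: 3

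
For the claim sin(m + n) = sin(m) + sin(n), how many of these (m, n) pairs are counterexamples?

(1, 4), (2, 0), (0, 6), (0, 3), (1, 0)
1

Testing each pair:
(1, 4): LHS = sin(5) ≈ -0.9589, RHS = sin(4) + sin(1) ≈ 0.08467 → counterexample
(2, 0): LHS = sin(2) ≈ 0.9093, RHS = sin(2) ≈ 0.9093 → satisfies claim
(0, 6): LHS = sin(6) ≈ -0.2794, RHS = sin(6) ≈ -0.2794 → satisfies claim
(0, 3): LHS = sin(3) ≈ 0.1411, RHS = sin(3) ≈ 0.1411 → satisfies claim
(1, 0): LHS = sin(1) ≈ 0.8415, RHS = sin(1) ≈ 0.8415 → satisfies claim

That makes 1 counterexample.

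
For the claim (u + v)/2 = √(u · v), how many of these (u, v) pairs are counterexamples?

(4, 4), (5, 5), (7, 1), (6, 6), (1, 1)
Testing each pair:
(4, 4): LHS = 4, RHS = 4 → satisfies claim
(5, 5): LHS = 5, RHS = 5 → satisfies claim
(7, 1): LHS = 4, RHS = √(7) ≈ 2.646 → counterexample
(6, 6): LHS = 6, RHS = 6 → satisfies claim
(1, 1): LHS = 1, RHS = 1 → satisfies claim

That makes 1 counterexample.

Answer: 1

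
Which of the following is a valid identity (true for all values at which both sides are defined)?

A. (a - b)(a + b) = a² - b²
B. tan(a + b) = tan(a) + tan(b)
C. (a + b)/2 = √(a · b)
A

A: holds — e.g. at (3, 4), both sides equal -7.
B: fails at (3, 7) — LHS = tan(10) ≈ 0.6484, RHS = tan(3) + tan(7) ≈ 0.7289.
C: fails at (2, 7) — LHS = 9/2, RHS = √(14) ≈ 3.742.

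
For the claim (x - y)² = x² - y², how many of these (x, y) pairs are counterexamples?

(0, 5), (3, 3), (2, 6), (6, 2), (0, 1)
4

Testing each pair:
(0, 5): LHS = 25, RHS = -25 → counterexample
(3, 3): LHS = 0, RHS = 0 → satisfies claim
(2, 6): LHS = 16, RHS = -32 → counterexample
(6, 2): LHS = 16, RHS = 32 → counterexample
(0, 1): LHS = 1, RHS = -1 → counterexample

That makes 4 counterexamples.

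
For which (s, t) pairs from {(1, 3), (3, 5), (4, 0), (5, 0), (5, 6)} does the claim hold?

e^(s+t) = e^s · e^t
Testing each pair:
(1, 3): LHS = e^4 ≈ 54.6, RHS = e^4 ≈ 54.6 → holds
(3, 5): LHS = e^8 ≈ 2981, RHS = e^8 ≈ 2981 → holds
(4, 0): LHS = e^4 ≈ 54.6, RHS = e^4 ≈ 54.6 → holds
(5, 0): LHS = e^5 ≈ 148.4, RHS = e^5 ≈ 148.4 → holds
(5, 6): LHS = e^11 ≈ 59874.1, RHS = e^11 ≈ 59874.1 → holds

Every pair satisfies the claim.

Answer: All pairs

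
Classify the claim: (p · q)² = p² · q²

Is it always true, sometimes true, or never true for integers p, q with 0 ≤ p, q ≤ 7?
Always true

The identity holds for every pair in the range. For instance at (p, q) = (2, 6): both sides equal 144.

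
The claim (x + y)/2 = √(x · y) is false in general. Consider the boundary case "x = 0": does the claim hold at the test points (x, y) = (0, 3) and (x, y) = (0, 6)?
No, fails at both test points

At (0, 3): LHS = 3/2 ≠ RHS = 0
At (0, 6): LHS = 3 ≠ RHS = 0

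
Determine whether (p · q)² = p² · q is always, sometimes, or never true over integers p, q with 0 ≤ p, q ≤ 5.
Sometimes true

It holds at (p, q) = (0, 2) (both sides equal 0), but fails at (p, q) = (3, 4) (LHS = 144, RHS = 36).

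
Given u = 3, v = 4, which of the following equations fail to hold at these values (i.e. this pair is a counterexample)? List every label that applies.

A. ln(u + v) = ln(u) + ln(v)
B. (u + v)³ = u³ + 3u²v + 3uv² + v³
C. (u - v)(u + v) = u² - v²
Evaluating each claim at the given values:
A. LHS = ln(7) ≈ 1.946, RHS = ln(3) + ln(4) ≈ 2.485 → fails here (LHS ≠ RHS)
B. LHS = 343, RHS = 343 → holds here (LHS = RHS)
C. LHS = -7, RHS = -7 → holds here (LHS = RHS)

Answer: A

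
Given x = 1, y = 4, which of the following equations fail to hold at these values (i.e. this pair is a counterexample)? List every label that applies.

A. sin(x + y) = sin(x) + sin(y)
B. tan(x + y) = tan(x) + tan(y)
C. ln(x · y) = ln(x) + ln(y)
A, B

Evaluating each claim at the given values:
A. LHS = sin(5) ≈ -0.9589, RHS = sin(4) + sin(1) ≈ 0.08467 → fails here (LHS ≠ RHS)
B. LHS = tan(5) ≈ -3.381, RHS = tan(4) + tan(1) ≈ 2.715 → fails here (LHS ≠ RHS)
C. LHS = ln(4) ≈ 1.386, RHS = ln(4) ≈ 1.386 → holds here (LHS = RHS)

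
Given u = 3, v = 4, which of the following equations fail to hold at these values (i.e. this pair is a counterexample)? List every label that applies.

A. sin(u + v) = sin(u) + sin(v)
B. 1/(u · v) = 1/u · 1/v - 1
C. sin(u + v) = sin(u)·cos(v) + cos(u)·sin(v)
Evaluating each claim at the given values:
A. LHS = sin(7) ≈ 0.657, RHS = sin(4) + sin(3) ≈ -0.6157 → fails here (LHS ≠ RHS)
B. LHS = 1/12, RHS = -11/12 → fails here (LHS ≠ RHS)
C. LHS = sin(7) ≈ 0.657, RHS = sin(3)·cos(4) + sin(4)·cos(3) ≈ 0.657 → holds here (LHS = RHS)

Answer: A, B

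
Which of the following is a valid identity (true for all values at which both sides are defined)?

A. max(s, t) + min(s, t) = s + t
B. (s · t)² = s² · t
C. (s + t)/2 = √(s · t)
A

A: holds — e.g. at (2, 5), both sides equal 7.
B: fails at (5, 8) — LHS = 1600, RHS = 200.
C: fails at (3, 5) — LHS = 4, RHS = √(15) ≈ 3.873.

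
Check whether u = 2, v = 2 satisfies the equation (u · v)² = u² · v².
Substituting u = 2, v = 2:

LHS = (2 · 2)² = 16
RHS = 2² · 2² = 16

LHS = RHS, so the equation holds at this point.

Answer: Holds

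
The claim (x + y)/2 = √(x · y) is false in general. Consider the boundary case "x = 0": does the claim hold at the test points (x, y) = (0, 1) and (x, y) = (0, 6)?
No, fails at both test points

At (0, 1): LHS = 1/2 ≠ RHS = 0
At (0, 6): LHS = 3 ≠ RHS = 0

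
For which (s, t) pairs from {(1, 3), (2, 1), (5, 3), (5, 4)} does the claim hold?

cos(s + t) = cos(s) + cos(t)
None

Testing each pair:
(1, 3): LHS = cos(4) ≈ -0.6536, RHS = cos(3) + cos(1) ≈ -0.4497 → fails
(2, 1): LHS = cos(3) ≈ -0.99, RHS = cos(2) + cos(1) ≈ 0.1242 → fails
(5, 3): LHS = cos(8) ≈ -0.1455, RHS = cos(3) + cos(5) ≈ -0.7063 → fails
(5, 4): LHS = cos(9) ≈ -0.9111, RHS = cos(4) + cos(5) ≈ -0.37 → fails

No pair satisfies the claim.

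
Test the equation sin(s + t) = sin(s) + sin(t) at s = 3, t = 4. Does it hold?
Substituting s = 3, t = 4:

LHS = sin(3 + 4) = sin(7) ≈ 0.657
RHS = sin(3) + sin(4) ≈ -0.6157

LHS ≠ RHS, so the equation does not hold at this point.

Answer: Fails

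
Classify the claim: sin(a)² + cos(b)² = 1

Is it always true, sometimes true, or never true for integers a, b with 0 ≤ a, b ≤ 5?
It holds at (a, b) = (5, 5) (both sides equal 1), but fails at (a, b) = (4, 0) (LHS = sin(4)² + 1 ≈ 1.573, RHS = 1).

Answer: Sometimes true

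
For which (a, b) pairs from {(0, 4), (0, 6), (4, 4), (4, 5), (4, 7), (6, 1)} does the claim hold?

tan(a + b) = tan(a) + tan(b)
(0, 4), (0, 6)

Testing each pair:
(0, 4): LHS = tan(4) ≈ 1.158, RHS = tan(4) ≈ 1.158 → holds
(0, 6): LHS = tan(6) ≈ -0.291, RHS = tan(6) ≈ -0.291 → holds
(4, 4): LHS = tan(8) ≈ -6.8, RHS = 2·tan(4) ≈ 2.316 → fails
(4, 5): LHS = tan(9) ≈ -0.4523, RHS = tan(5) + tan(4) ≈ -2.223 → fails
(4, 7): LHS = tan(11) ≈ -226, RHS = tan(7) + tan(4) ≈ 2.029 → fails
(6, 1): LHS = tan(7) ≈ 0.8714, RHS = tan(6) + tan(1) ≈ 1.266 → fails

2 of 6 pairs satisfy the claim.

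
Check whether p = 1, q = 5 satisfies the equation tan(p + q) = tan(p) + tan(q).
Fails

Substituting p = 1, q = 5:

LHS = tan(1 + 5) = tan(6) ≈ -0.291
RHS = tan(1) + tan(5) ≈ -1.823

LHS ≠ RHS, so the equation does not hold at this point.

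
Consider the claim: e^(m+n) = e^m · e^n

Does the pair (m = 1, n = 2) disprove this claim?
No

Substituting m = 1, n = 2:
LHS = e^(1+2) = e^3 ≈ 20.09
RHS = e^1 · e^2 = e^3 ≈ 20.09

The sides agree, so this pair does not disprove the claim.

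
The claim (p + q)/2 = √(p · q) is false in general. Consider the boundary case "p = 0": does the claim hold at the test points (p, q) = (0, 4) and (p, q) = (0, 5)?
No, fails at both test points

At (0, 4): LHS = 2 ≠ RHS = 0
At (0, 5): LHS = 5/2 ≠ RHS = 0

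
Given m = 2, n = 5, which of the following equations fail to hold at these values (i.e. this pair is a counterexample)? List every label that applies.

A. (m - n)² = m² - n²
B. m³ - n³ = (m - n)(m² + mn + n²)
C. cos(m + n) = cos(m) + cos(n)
A, C

Evaluating each claim at the given values:
A. LHS = 9, RHS = -21 → fails here (LHS ≠ RHS)
B. LHS = -117, RHS = -117 → holds here (LHS = RHS)
C. LHS = cos(7) ≈ 0.7539, RHS = cos(2) + cos(5) ≈ -0.1325 → fails here (LHS ≠ RHS)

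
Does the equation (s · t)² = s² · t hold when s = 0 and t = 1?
Holds

Substituting s = 0, t = 1:

LHS = (0 · 1)² = 0
RHS = 0² · 1 = 0

LHS = RHS, so the equation holds at this point.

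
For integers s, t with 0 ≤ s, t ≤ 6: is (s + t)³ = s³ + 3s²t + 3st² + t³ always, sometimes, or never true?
The identity holds for every pair in the range. For instance at (s, t) = (4, 1): both sides equal 125.

Answer: Always true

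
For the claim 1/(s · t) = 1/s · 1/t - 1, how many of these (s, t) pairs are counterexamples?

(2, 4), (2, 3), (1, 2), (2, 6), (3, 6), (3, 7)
Testing each pair:
(2, 4): LHS = 1/8, RHS = -7/8 → counterexample
(2, 3): LHS = 1/6, RHS = -5/6 → counterexample
(1, 2): LHS = 1/2, RHS = -1/2 → counterexample
(2, 6): LHS = 1/12, RHS = -11/12 → counterexample
(3, 6): LHS = 1/18, RHS = -17/18 → counterexample
(3, 7): LHS = 1/21, RHS = -20/21 → counterexample

That makes 6 counterexamples.

Answer: 6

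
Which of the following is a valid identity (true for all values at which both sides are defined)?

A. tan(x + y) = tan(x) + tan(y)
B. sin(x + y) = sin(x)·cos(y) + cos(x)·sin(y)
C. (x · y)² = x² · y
A: fails at (3, 3) — LHS = tan(6) ≈ -0.291, RHS = 2·tan(3) ≈ -0.2851.
B: holds — e.g. at (3, 7), both sides equal sin(10) ≈ -0.544.
C: fails at (5, 8) — LHS = 1600, RHS = 200.

Answer: B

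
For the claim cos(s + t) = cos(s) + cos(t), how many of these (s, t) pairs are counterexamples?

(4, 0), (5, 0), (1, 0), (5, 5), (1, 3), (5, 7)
6

Testing each pair:
(4, 0): LHS = cos(4) ≈ -0.6536, RHS = cos(4) + 1 ≈ 0.3464 → counterexample
(5, 0): LHS = cos(5) ≈ 0.2837, RHS = cos(5) + 1 ≈ 1.284 → counterexample
(1, 0): LHS = cos(1) ≈ 0.5403, RHS = cos(1) + 1 ≈ 1.54 → counterexample
(5, 5): LHS = cos(10) ≈ -0.8391, RHS = 2·cos(5) ≈ 0.5673 → counterexample
(1, 3): LHS = cos(4) ≈ -0.6536, RHS = cos(3) + cos(1) ≈ -0.4497 → counterexample
(5, 7): LHS = cos(12) ≈ 0.8439, RHS = cos(5) + cos(7) ≈ 1.038 → counterexample

That makes 6 counterexamples.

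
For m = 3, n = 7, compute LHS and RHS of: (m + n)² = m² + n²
LHS = (3 + 7)² = 100
RHS = 3² + 7² = 58

LHS ≠ RHS, so the equation does not hold here.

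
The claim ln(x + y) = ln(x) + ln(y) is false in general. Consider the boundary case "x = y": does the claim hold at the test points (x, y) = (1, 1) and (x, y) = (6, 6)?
No, fails at both test points

At (1, 1): LHS = ln(2) ≈ 0.6931 ≠ RHS = 0
At (6, 6): LHS = ln(12) ≈ 2.485 ≠ RHS = 2·ln(6) ≈ 3.584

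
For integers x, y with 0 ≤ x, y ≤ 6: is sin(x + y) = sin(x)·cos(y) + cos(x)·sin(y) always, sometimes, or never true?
The identity holds for every pair in the range. For instance at (x, y) = (3, 3): both sides equal sin(6) ≈ -0.2794.

Answer: Always true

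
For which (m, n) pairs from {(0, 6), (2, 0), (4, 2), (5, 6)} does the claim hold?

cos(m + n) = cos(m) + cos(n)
Testing each pair:
(0, 6): LHS = cos(6) ≈ 0.9602, RHS = cos(6) + 1 ≈ 1.96 → fails
(2, 0): LHS = cos(2) ≈ -0.4161, RHS = cos(2) + 1 ≈ 0.5839 → fails
(4, 2): LHS = cos(6) ≈ 0.9602, RHS = cos(4) + cos(2) ≈ -1.07 → fails
(5, 6): LHS = cos(11) ≈ 0.004426, RHS = cos(5) + cos(6) ≈ 1.244 → fails

No pair satisfies the claim.

Answer: None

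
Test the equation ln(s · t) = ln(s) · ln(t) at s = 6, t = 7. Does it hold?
Substituting s = 6, t = 7:

LHS = ln(6 · 7) = ln(42) ≈ 3.738
RHS = ln(6) · ln(7) ≈ 3.487

LHS ≠ RHS, so the equation does not hold at this point.

Answer: Fails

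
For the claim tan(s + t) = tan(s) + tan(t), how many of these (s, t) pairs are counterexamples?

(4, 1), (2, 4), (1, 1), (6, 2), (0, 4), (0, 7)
4

Testing each pair:
(4, 1): LHS = tan(5) ≈ -3.381, RHS = tan(4) + tan(1) ≈ 2.715 → counterexample
(2, 4): LHS = tan(6) ≈ -0.291, RHS = tan(2) + tan(4) ≈ -1.027 → counterexample
(1, 1): LHS = tan(2) ≈ -2.185, RHS = 2·tan(1) ≈ 3.115 → counterexample
(6, 2): LHS = tan(8) ≈ -6.8, RHS = tan(2) + tan(6) ≈ -2.476 → counterexample
(0, 4): LHS = tan(4) ≈ 1.158, RHS = tan(4) ≈ 1.158 → satisfies claim
(0, 7): LHS = tan(7) ≈ 0.8714, RHS = tan(7) ≈ 0.8714 → satisfies claim

That makes 4 counterexamples.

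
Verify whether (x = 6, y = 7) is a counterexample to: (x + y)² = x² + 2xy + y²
No

Substituting x = 6, y = 7:
LHS = (6 + 7)² = 169
RHS = 6² + 2·6·7 + 7² = 169

The sides agree, so this pair does not disprove the claim.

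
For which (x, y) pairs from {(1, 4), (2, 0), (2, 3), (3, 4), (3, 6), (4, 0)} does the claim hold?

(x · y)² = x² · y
Testing each pair:
(1, 4): LHS = 16, RHS = 4 → fails
(2, 0): LHS = 0, RHS = 0 → holds
(2, 3): LHS = 36, RHS = 12 → fails
(3, 4): LHS = 144, RHS = 36 → fails
(3, 6): LHS = 324, RHS = 54 → fails
(4, 0): LHS = 0, RHS = 0 → holds

2 of 6 pairs satisfy the claim.

Answer: (2, 0), (4, 0)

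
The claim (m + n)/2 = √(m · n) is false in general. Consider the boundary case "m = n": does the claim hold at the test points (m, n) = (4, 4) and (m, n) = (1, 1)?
At (4, 4): LHS = 4, RHS = 4 → equal
At (1, 1): LHS = 1, RHS = 1 → equal

So the claim does hold at both of these boundary points, even though it is not an identity.

Answer: Yes, holds at both test points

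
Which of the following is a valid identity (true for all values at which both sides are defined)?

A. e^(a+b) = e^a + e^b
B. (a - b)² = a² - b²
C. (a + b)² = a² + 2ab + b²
A: fails at (3, 3) — LHS = e^6 ≈ 403.4, RHS = 2·e^3 ≈ 40.17.
B: fails at (2, 7) — LHS = 25, RHS = -45.
C: holds — e.g. at (4, 6), both sides equal 100.

Answer: C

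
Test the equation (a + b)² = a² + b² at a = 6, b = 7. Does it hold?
Substituting a = 6, b = 7:

LHS = (6 + 7)² = 169
RHS = 6² + 7² = 85

LHS ≠ RHS, so the equation does not hold at this point.

Answer: Fails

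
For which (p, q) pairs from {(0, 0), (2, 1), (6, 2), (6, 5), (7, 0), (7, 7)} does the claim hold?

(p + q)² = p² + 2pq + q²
Testing each pair:
(0, 0): LHS = 0, RHS = 0 → holds
(2, 1): LHS = 9, RHS = 9 → holds
(6, 2): LHS = 64, RHS = 64 → holds
(6, 5): LHS = 121, RHS = 121 → holds
(7, 0): LHS = 49, RHS = 49 → holds
(7, 7): LHS = 196, RHS = 196 → holds

Every pair satisfies the claim.

Answer: All pairs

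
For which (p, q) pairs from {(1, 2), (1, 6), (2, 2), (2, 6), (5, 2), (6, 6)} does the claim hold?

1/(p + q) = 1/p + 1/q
None

Testing each pair:
(1, 2): LHS = 1/3, RHS = 3/2 → fails
(1, 6): LHS = 1/7, RHS = 7/6 → fails
(2, 2): LHS = 1/4, RHS = 1 → fails
(2, 6): LHS = 1/8, RHS = 2/3 → fails
(5, 2): LHS = 1/7, RHS = 7/10 → fails
(6, 6): LHS = 1/12, RHS = 1/3 → fails

No pair satisfies the claim.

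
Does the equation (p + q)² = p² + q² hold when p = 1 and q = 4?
Substituting p = 1, q = 4:

LHS = (1 + 4)² = 25
RHS = 1² + 4² = 17

LHS ≠ RHS, so the equation does not hold at this point.

Answer: Fails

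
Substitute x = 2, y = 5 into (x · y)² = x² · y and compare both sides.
LHS = (2 · 5)² = 100
RHS = 2² · 5 = 20

LHS ≠ RHS, so the equation does not hold here.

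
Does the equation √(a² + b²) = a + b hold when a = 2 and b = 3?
Substituting a = 2, b = 3:

LHS = √(2² + 3²) = √(13) ≈ 3.606
RHS = 2 + 3 = 5

LHS ≠ RHS, so the equation does not hold at this point.

Answer: Fails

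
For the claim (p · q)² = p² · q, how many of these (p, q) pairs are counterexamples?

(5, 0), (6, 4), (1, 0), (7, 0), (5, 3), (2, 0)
2

Testing each pair:
(5, 0): LHS = 0, RHS = 0 → satisfies claim
(6, 4): LHS = 576, RHS = 144 → counterexample
(1, 0): LHS = 0, RHS = 0 → satisfies claim
(7, 0): LHS = 0, RHS = 0 → satisfies claim
(5, 3): LHS = 225, RHS = 75 → counterexample
(2, 0): LHS = 0, RHS = 0 → satisfies claim

That makes 2 counterexamples.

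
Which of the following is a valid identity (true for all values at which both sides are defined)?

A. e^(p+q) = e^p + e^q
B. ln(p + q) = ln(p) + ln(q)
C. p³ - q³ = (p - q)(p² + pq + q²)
A: fails at (6, 7) — LHS = e^13 ≈ 442413.4, RHS = e^6 + e^7 ≈ 1500.
B: fails at (1, 4) — LHS = ln(5) ≈ 1.609, RHS = ln(4) ≈ 1.386.
C: holds — e.g. at (4, 4), both sides equal 0.

Answer: C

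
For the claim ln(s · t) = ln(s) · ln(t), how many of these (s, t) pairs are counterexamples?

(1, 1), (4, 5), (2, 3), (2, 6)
Testing each pair:
(1, 1): LHS = 0, RHS = 0 → satisfies claim
(4, 5): LHS = ln(20) ≈ 2.996, RHS = ln(4)·ln(5) ≈ 2.231 → counterexample
(2, 3): LHS = ln(6) ≈ 1.792, RHS = ln(2)·ln(3) ≈ 0.7615 → counterexample
(2, 6): LHS = ln(12) ≈ 2.485, RHS = ln(2)·ln(6) ≈ 1.242 → counterexample

That makes 3 counterexamples.

Answer: 3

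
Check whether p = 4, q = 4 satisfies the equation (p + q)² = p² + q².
Fails

Substituting p = 4, q = 4:

LHS = (4 + 4)² = 64
RHS = 4² + 4² = 32

LHS ≠ RHS, so the equation does not hold at this point.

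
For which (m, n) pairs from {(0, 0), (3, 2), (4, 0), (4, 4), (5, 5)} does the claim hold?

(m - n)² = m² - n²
(0, 0), (4, 0), (4, 4), (5, 5)

Testing each pair:
(0, 0): LHS = 0, RHS = 0 → holds
(3, 2): LHS = 1, RHS = 5 → fails
(4, 0): LHS = 16, RHS = 16 → holds
(4, 4): LHS = 0, RHS = 0 → holds
(5, 5): LHS = 0, RHS = 0 → holds

4 of 5 pairs satisfy the claim.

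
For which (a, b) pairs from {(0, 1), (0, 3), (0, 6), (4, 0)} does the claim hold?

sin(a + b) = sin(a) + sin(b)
All pairs

Testing each pair:
(0, 1): LHS = sin(1) ≈ 0.8415, RHS = sin(1) ≈ 0.8415 → holds
(0, 3): LHS = sin(3) ≈ 0.1411, RHS = sin(3) ≈ 0.1411 → holds
(0, 6): LHS = sin(6) ≈ -0.2794, RHS = sin(6) ≈ -0.2794 → holds
(4, 0): LHS = sin(4) ≈ -0.7568, RHS = sin(4) ≈ -0.7568 → holds

Every pair satisfies the claim.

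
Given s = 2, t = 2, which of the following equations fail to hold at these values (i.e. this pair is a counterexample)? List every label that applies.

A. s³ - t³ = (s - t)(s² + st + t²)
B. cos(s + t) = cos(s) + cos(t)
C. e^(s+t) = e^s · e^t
B

Evaluating each claim at the given values:
A. LHS = 0, RHS = 0 → holds here (LHS = RHS)
B. LHS = cos(4) ≈ -0.6536, RHS = 2·cos(2) ≈ -0.8323 → fails here (LHS ≠ RHS)
C. LHS = e^4 ≈ 54.6, RHS = e^4 ≈ 54.6 → holds here (LHS = RHS)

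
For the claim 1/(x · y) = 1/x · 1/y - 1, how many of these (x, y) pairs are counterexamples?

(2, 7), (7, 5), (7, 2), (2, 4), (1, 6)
5

Testing each pair:
(2, 7): LHS = 1/14, RHS = -13/14 → counterexample
(7, 5): LHS = 1/35, RHS = -34/35 → counterexample
(7, 2): LHS = 1/14, RHS = -13/14 → counterexample
(2, 4): LHS = 1/8, RHS = -7/8 → counterexample
(1, 6): LHS = 1/6, RHS = -5/6 → counterexample

That makes 5 counterexamples.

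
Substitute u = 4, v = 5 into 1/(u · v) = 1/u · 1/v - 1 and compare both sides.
LHS = 1/(4 · 5) = 1/20
RHS = 1/4 · 1/5 - 1 = -19/20

LHS ≠ RHS, so the equation does not hold here.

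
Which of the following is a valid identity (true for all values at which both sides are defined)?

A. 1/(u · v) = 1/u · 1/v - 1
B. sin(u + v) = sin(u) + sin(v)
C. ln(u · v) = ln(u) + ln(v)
A: fails at (6, 7) — LHS = 1/42, RHS = -41/42.
B: fails at (1, 3) — LHS = sin(4) ≈ -0.7568, RHS = sin(3) + sin(1) ≈ 0.9826.
C: holds — e.g. at (1, 5), both sides equal ln(5) ≈ 1.609.

Answer: C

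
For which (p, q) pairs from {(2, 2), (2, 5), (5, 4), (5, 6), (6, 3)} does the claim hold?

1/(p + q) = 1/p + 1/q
Testing each pair:
(2, 2): LHS = 1/4, RHS = 1 → fails
(2, 5): LHS = 1/7, RHS = 7/10 → fails
(5, 4): LHS = 1/9, RHS = 9/20 → fails
(5, 6): LHS = 1/11, RHS = 11/30 → fails
(6, 3): LHS = 1/9, RHS = 1/2 → fails

No pair satisfies the claim.

Answer: None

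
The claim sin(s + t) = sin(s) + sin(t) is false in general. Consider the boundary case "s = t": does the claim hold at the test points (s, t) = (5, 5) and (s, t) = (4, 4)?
At (5, 5): LHS = sin(10) ≈ -0.544 ≠ RHS = 2·sin(5) ≈ -1.918
At (4, 4): LHS = sin(8) ≈ 0.9894 ≠ RHS = 2·sin(4) ≈ -1.514

Answer: No, fails at both test points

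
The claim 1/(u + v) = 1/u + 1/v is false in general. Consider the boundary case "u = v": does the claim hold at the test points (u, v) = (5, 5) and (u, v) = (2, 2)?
No, fails at both test points

At (5, 5): LHS = 1/10 ≠ RHS = 2/5
At (2, 2): LHS = 1/4 ≠ RHS = 1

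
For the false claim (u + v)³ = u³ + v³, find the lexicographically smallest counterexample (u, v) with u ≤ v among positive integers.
Substituting (1, 1) into the claim:
LHS = (1 + 1)³ = 8
RHS = 1³ + 1³ = 2

Since LHS ≠ RHS, this pair disproves the claim, and no lexicographically smaller pair (u ≤ v, positive integers) does.

For instance (2, 2) is also a counterexample (LHS = 64, RHS = 16), but it's lexicographically larger.

Answer: (u, v) = (1, 1)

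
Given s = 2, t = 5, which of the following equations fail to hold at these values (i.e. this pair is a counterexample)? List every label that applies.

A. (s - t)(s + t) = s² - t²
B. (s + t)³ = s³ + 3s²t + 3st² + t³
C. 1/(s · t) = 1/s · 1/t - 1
C

Evaluating each claim at the given values:
A. LHS = -21, RHS = -21 → holds here (LHS = RHS)
B. LHS = 343, RHS = 343 → holds here (LHS = RHS)
C. LHS = 1/10, RHS = -9/10 → fails here (LHS ≠ RHS)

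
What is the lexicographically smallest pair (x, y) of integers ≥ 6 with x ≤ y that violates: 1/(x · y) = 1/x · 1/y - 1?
Substituting (6, 6) into the claim:
LHS = 1/(6 · 6) = 1/36
RHS = 1/6 · 1/6 - 1 = -35/36

Since LHS ≠ RHS, this pair disproves the claim, and no lexicographically smaller pair (x ≤ y, integers ≥ 6) does.

For instance (10, 12) is also a counterexample (LHS = 1/120, RHS = -119/120), but it's lexicographically larger.

Answer: (x, y) = (6, 6)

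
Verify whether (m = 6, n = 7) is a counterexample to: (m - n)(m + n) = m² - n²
No

Substituting m = 6, n = 7:
LHS = (6 - 7)(6 + 7) = -13
RHS = 6² - 7² = -13

The sides agree, so this pair does not disprove the claim.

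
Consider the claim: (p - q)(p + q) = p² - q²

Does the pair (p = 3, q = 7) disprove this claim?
No

Substituting p = 3, q = 7:
LHS = (3 - 7)(3 + 7) = -40
RHS = 3² - 7² = -40

The sides agree, so this pair does not disprove the claim.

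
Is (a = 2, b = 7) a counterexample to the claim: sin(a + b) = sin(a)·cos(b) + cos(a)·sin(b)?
Substituting a = 2, b = 7:
LHS = sin(2 + 7) = sin(9) ≈ 0.4121
RHS = sin(2)·cos(7) + cos(2)·sin(7) = sin(7)·cos(2) + sin(2)·cos(7) ≈ 0.4121

The sides agree, so this pair does not disprove the claim.

Answer: No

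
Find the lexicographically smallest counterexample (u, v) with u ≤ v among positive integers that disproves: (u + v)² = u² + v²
Substituting (1, 1) into the claim:
LHS = (1 + 1)² = 4
RHS = 1² + 1² = 2

Since LHS ≠ RHS, this pair disproves the claim, and no lexicographically smaller pair (u ≤ v, positive integers) does.

For instance (5, 5) is also a counterexample (LHS = 100, RHS = 50), but it's lexicographically larger.

Answer: (u, v) = (1, 1)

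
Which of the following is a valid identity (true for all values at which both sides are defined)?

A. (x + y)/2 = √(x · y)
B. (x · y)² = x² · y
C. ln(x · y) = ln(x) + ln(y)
A: fails at (1, 2) — LHS = 3/2, RHS = √(2) ≈ 1.414.
B: fails at (2, 5) — LHS = 100, RHS = 20.
C: holds — e.g. at (5, 5), both sides equal ln(25) ≈ 3.219.

Answer: C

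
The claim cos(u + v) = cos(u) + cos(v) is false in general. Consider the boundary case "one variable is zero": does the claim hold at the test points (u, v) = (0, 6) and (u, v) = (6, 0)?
No, fails at both test points

At (0, 6): LHS = cos(6) ≈ 0.9602 ≠ RHS = cos(6) + 1 ≈ 1.96
At (6, 0): LHS = cos(6) ≈ 0.9602 ≠ RHS = cos(6) + 1 ≈ 1.96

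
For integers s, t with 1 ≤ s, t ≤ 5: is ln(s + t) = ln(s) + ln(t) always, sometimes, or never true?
It holds at (s, t) = (2, 2) (both sides equal ln(4) ≈ 1.386), but fails at (s, t) = (4, 4) (LHS = ln(8) ≈ 2.079, RHS = 2·ln(4) ≈ 2.773).

Answer: Sometimes true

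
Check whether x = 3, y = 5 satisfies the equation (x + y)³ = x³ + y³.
Substituting x = 3, y = 5:

LHS = (3 + 5)³ = 512
RHS = 3³ + 5³ = 152

LHS ≠ RHS, so the equation does not hold at this point.

Answer: Fails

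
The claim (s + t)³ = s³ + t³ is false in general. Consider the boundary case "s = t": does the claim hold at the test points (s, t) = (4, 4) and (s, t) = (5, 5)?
At (4, 4): LHS = 512 ≠ RHS = 128
At (5, 5): LHS = 1000 ≠ RHS = 250

Answer: No, fails at both test points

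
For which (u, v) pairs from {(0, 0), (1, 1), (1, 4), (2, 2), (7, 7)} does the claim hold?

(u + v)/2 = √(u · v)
(0, 0), (1, 1), (2, 2), (7, 7)

Testing each pair:
(0, 0): LHS = 0, RHS = 0 → holds
(1, 1): LHS = 1, RHS = 1 → holds
(1, 4): LHS = 5/2, RHS = 2 → fails
(2, 2): LHS = 2, RHS = 2 → holds
(7, 7): LHS = 7, RHS = 7 → holds

4 of 5 pairs satisfy the claim.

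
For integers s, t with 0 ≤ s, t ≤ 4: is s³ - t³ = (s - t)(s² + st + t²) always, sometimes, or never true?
Always true

The identity holds for every pair in the range. For instance at (s, t) = (0, 1): both sides equal -1.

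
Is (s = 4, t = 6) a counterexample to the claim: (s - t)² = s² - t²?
Substituting s = 4, t = 6:
LHS = (4 - 6)² = 4
RHS = 4² - 6² = -20

Since LHS ≠ RHS, this pair disproves the claim.

Answer: Yes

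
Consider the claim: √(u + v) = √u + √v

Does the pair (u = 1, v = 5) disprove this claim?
Yes

Substituting u = 1, v = 5:
LHS = √(1 + 5) = √(6) ≈ 2.449
RHS = √1 + √5 = 1 + √(5) ≈ 3.236

Since LHS ≠ RHS, this pair disproves the claim.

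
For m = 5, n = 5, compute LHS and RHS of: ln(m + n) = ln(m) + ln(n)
LHS = ln(5 + 5) = ln(10) ≈ 2.303
RHS = ln(5) + ln(5) = 2·ln(5) ≈ 3.219

LHS ≠ RHS (they differ by about 0.9163), so the equation does not hold here.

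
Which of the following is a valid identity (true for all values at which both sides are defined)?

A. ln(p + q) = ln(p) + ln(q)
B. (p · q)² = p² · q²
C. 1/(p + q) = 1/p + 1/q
B

A: fails at (2, 3) — LHS = ln(5) ≈ 1.609, RHS = ln(2) + ln(3) ≈ 1.792.
B: holds — e.g. at (2, 4), both sides equal 64.
C: fails at (5, 5) — LHS = 1/10, RHS = 2/5.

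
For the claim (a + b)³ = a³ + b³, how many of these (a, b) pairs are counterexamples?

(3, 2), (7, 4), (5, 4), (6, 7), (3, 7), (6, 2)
Testing each pair:
(3, 2): LHS = 125, RHS = 35 → counterexample
(7, 4): LHS = 1331, RHS = 407 → counterexample
(5, 4): LHS = 729, RHS = 189 → counterexample
(6, 7): LHS = 2197, RHS = 559 → counterexample
(3, 7): LHS = 1000, RHS = 370 → counterexample
(6, 2): LHS = 512, RHS = 224 → counterexample

That makes 6 counterexamples.

Answer: 6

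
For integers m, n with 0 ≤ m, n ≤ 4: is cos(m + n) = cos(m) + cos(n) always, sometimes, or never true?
Never true

The claim fails for every pair in the range. For instance at (m, n) = (3, 0): LHS = cos(3) ≈ -0.99, RHS = cos(3) + 1 ≈ 0.01001.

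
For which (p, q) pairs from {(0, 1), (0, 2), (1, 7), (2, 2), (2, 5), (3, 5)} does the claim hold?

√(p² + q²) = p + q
Testing each pair:
(0, 1): LHS = 1, RHS = 1 → holds
(0, 2): LHS = 2, RHS = 2 → holds
(1, 7): LHS = 5·√(2) ≈ 7.071, RHS = 8 → fails
(2, 2): LHS = 2·√(2) ≈ 2.828, RHS = 4 → fails
(2, 5): LHS = √(29) ≈ 5.385, RHS = 7 → fails
(3, 5): LHS = √(34) ≈ 5.831, RHS = 8 → fails

2 of 6 pairs satisfy the claim.

Answer: (0, 1), (0, 2)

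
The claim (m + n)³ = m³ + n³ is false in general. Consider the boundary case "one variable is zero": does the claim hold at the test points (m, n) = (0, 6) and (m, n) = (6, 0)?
Yes, holds at both test points

At (0, 6): LHS = 216, RHS = 216 → equal
At (6, 0): LHS = 216, RHS = 216 → equal

So the claim does hold at both of these boundary points, even though it is not an identity.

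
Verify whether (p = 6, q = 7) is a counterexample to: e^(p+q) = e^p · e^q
No

Substituting p = 6, q = 7:
LHS = e^(6+7) = e^13 ≈ 442413.4
RHS = e^6 · e^7 = e^13 ≈ 442413.4

The sides agree, so this pair does not disprove the claim.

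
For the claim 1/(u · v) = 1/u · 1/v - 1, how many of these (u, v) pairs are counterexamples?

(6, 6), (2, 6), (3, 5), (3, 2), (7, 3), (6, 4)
6

Testing each pair:
(6, 6): LHS = 1/36, RHS = -35/36 → counterexample
(2, 6): LHS = 1/12, RHS = -11/12 → counterexample
(3, 5): LHS = 1/15, RHS = -14/15 → counterexample
(3, 2): LHS = 1/6, RHS = -5/6 → counterexample
(7, 3): LHS = 1/21, RHS = -20/21 → counterexample
(6, 4): LHS = 1/24, RHS = -23/24 → counterexample

That makes 6 counterexamples.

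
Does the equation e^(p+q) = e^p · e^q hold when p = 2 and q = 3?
Holds

Substituting p = 2, q = 3:

LHS = e^(2+3) = e^5 ≈ 148.4
RHS = e^2 · e^3 = e^5 ≈ 148.4

LHS = RHS, so the equation holds at this point.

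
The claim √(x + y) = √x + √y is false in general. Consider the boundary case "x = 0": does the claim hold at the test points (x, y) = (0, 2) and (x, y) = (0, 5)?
At (0, 2): LHS = √(2) ≈ 1.414, RHS = √(2) ≈ 1.414 → equal
At (0, 5): LHS = √(5) ≈ 2.236, RHS = √(5) ≈ 2.236 → equal

So the claim does hold at both of these boundary points, even though it is not an identity.

Answer: Yes, holds at both test points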